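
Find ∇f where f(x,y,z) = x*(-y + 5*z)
(-y + 5*z, -x, 5*x)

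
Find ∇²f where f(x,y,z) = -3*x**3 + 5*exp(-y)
-18*x + 5*exp(-y)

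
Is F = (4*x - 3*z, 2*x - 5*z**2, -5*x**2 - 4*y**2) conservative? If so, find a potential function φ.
No, ∇×F = (-8*y + 10*z, 10*x - 3, 2) ≠ 0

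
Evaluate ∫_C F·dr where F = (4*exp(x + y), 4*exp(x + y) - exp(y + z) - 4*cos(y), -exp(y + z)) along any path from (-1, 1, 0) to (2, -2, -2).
-exp(-4) + E + 4*sin(1) + 4*sin(2)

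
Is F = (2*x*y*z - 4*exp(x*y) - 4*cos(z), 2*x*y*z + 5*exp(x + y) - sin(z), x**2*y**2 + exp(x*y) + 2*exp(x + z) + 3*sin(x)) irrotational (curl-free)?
No, ∇×F = (2*x**2*y - 2*x*y + x*exp(x*y) + cos(z), -2*x*y**2 + 2*x*y - y*exp(x*y) - 2*exp(x + z) + 4*sin(z) - 3*cos(x), -2*x*z + 4*x*exp(x*y) + 2*y*z + 5*exp(x + y))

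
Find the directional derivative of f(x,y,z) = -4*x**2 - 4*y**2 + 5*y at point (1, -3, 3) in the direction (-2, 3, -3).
103*sqrt(22)/22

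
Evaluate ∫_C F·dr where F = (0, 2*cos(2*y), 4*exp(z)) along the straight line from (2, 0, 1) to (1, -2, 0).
-4*E - sin(4) + 4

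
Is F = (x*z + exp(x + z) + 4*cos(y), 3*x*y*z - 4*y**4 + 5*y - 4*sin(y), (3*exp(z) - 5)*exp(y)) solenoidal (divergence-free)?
No, ∇·F = 3*x*z - 16*y**3 + z + exp(x + z) + 3*exp(y + z) - 4*cos(y) + 5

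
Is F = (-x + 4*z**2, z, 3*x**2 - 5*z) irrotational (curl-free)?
No, ∇×F = (-1, -6*x + 8*z, 0)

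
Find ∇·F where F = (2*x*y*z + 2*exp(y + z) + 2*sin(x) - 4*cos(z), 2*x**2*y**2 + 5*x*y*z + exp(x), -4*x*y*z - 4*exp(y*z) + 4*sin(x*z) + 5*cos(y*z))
4*x**2*y - 4*x*y + 5*x*z + 4*x*cos(x*z) + 2*y*z - 4*y*exp(y*z) - 5*y*sin(y*z) + 2*cos(x)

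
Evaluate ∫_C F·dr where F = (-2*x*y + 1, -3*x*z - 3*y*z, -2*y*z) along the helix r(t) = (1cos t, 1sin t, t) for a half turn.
-3*pi**2/4 - 5*pi/4 - 2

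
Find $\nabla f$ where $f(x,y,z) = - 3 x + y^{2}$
(-3, 2*y, 0)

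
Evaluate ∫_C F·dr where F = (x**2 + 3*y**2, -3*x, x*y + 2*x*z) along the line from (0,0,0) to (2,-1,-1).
29/3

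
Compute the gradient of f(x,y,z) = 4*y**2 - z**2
(0, 8*y, -2*z)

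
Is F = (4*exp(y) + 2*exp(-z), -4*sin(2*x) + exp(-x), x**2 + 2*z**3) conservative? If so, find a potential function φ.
No, ∇×F = (0, -2*x - 2*exp(-z), -4*exp(y) - 8*cos(2*x) - exp(-x)) ≠ 0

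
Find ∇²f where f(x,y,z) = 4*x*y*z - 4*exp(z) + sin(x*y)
-x**2*sin(x*y) - y**2*sin(x*y) - 4*exp(z)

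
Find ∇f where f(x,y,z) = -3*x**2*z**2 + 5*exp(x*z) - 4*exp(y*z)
(z*(-6*x*z + 5*exp(x*z)), -4*z*exp(y*z), -6*x**2*z + 5*x*exp(x*z) - 4*y*exp(y*z))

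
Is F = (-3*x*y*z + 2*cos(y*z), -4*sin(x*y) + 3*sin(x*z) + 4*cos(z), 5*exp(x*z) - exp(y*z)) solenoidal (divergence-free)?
No, ∇·F = 5*x*exp(x*z) - 4*x*cos(x*y) - 3*y*z - y*exp(y*z)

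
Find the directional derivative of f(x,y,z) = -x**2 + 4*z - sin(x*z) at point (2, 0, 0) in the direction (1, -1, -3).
-10*sqrt(11)/11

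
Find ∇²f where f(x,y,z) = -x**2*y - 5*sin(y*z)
5*y**2*sin(y*z) - 2*y + 5*z**2*sin(y*z)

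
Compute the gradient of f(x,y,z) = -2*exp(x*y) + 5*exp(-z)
(-2*y*exp(x*y), -2*x*exp(x*y), -5*exp(-z))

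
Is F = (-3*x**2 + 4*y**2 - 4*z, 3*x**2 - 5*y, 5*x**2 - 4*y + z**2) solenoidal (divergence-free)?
No, ∇·F = -6*x + 2*z - 5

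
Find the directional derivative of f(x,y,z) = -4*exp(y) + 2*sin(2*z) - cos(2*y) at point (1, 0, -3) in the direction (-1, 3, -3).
-12*sqrt(19)*(cos(6) + 1)/19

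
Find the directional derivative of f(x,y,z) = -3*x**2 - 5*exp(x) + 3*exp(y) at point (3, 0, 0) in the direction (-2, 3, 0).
5*sqrt(13)*(9 + 2*exp(3))/13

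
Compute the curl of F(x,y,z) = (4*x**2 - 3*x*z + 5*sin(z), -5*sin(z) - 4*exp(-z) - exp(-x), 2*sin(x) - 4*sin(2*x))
(5*cos(z) - 4*exp(-z), -3*x - 2*cos(x) + 8*cos(2*x) + 5*cos(z), exp(-x))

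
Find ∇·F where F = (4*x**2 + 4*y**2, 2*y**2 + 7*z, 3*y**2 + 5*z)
8*x + 4*y + 5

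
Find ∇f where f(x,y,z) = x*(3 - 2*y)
(3 - 2*y, -2*x, 0)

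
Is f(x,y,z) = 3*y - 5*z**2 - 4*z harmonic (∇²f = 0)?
No, ∇²f = -10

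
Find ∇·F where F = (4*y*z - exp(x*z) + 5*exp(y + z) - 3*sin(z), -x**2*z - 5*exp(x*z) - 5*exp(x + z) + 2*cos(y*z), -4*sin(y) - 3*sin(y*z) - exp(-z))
-3*y*cos(y*z) - z*exp(x*z) - 2*z*sin(y*z) + exp(-z)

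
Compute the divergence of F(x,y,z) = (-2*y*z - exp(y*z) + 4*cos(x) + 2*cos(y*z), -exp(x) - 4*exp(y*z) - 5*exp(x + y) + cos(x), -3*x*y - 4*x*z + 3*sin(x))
-4*x - 4*z*exp(y*z) - 5*exp(x + y) - 4*sin(x)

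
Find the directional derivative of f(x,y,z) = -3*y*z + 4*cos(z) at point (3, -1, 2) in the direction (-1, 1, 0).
-3*sqrt(2)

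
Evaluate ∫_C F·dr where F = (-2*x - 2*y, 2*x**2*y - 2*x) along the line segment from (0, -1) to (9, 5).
963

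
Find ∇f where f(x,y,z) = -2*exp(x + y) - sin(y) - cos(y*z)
(-2*exp(x + y), z*sin(y*z) - 2*exp(x + y) - cos(y), y*sin(y*z))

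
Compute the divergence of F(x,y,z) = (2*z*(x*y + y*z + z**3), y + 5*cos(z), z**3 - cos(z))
2*y*z + 3*z**2 + sin(z) + 1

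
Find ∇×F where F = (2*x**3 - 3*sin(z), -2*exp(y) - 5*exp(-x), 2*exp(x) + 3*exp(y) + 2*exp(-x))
(3*exp(y), -3*cos(z) - 4*sinh(x), 5*exp(-x))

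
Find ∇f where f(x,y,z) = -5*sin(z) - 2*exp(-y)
(0, 2*exp(-y), -5*cos(z))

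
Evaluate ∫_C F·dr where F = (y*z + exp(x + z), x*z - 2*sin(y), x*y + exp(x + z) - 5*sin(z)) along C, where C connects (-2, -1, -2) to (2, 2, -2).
-3 - 2*cos(1) + 2*cos(2) - exp(-4)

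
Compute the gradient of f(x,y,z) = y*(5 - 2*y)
(0, 5 - 4*y, 0)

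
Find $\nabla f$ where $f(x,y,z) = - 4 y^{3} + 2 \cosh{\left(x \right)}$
(2*sinh(x), -12*y**2, 0)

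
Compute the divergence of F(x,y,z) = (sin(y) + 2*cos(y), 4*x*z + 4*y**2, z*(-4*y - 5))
4*y - 5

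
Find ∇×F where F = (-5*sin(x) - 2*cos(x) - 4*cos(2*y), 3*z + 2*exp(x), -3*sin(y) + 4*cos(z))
(-3*cos(y) - 3, 0, 2*exp(x) - 8*sin(2*y))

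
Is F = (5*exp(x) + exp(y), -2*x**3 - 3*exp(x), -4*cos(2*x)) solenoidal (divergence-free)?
No, ∇·F = 5*exp(x)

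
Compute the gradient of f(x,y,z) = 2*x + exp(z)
(2, 0, exp(z))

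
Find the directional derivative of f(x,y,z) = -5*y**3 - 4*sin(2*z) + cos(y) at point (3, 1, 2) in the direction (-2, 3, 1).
-sqrt(14)*(8*cos(4) + 3*sin(1) + 45)/14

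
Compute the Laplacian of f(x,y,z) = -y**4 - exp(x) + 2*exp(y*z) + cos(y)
2*y**2*exp(y*z) - 12*y**2 + 2*z**2*exp(y*z) - exp(x) - cos(y)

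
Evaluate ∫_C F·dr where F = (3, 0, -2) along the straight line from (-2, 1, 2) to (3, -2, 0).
19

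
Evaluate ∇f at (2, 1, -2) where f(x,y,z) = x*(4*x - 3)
(13, 0, 0)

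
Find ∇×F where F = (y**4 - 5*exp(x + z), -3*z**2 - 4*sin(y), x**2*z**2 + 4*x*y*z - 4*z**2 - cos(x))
(2*z*(2*x + 3), -2*x*z**2 - 4*y*z - 5*exp(x + z) - sin(x), -4*y**3)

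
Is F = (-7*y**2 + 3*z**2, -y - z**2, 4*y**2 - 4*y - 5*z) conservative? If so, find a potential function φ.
No, ∇×F = (8*y + 2*z - 4, 6*z, 14*y) ≠ 0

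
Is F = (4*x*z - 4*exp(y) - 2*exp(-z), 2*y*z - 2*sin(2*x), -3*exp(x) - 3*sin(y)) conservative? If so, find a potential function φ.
No, ∇×F = (-2*y - 3*cos(y), 4*x + 3*exp(x) + 2*exp(-z), 4*exp(y) - 4*cos(2*x)) ≠ 0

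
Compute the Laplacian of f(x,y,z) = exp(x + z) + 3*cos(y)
2*exp(x + z) - 3*cos(y)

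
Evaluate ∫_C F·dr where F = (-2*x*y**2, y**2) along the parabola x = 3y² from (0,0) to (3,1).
-17/3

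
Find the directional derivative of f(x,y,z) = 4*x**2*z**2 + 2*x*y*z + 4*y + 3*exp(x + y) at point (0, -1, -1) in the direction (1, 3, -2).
sqrt(14)*(6/7 + E)*exp(-1)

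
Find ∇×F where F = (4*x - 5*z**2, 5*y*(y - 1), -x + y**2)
(2*y, 1 - 10*z, 0)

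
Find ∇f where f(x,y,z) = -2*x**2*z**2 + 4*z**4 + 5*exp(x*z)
(z*(-4*x*z + 5*exp(x*z)), 0, -4*x**2*z + 5*x*exp(x*z) + 16*z**3)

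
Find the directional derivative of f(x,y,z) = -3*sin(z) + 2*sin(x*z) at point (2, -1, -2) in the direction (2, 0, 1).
-sqrt(5)*(4*cos(4) + 3*cos(2))/5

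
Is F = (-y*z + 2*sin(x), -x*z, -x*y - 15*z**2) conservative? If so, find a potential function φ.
Yes, F is conservative. φ = -x*y*z - 5*z**3 - 2*cos(x)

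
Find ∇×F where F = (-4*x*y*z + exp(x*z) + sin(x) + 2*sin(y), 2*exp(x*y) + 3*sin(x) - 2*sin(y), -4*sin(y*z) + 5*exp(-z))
(-4*z*cos(y*z), x*(-4*y + exp(x*z)), 4*x*z + 2*y*exp(x*y) + 3*cos(x) - 2*cos(y))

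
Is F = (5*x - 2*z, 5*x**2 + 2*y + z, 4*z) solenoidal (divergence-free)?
No, ∇·F = 11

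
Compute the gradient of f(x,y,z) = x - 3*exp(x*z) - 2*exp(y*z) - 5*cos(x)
(-3*z*exp(x*z) + 5*sin(x) + 1, -2*z*exp(y*z), -3*x*exp(x*z) - 2*y*exp(y*z))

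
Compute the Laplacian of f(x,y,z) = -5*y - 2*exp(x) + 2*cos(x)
-2*exp(x) - 2*cos(x)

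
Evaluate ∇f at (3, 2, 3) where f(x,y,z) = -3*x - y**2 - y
(-3, -5, 0)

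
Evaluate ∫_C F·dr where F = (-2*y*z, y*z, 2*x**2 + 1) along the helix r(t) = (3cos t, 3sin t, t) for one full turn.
pi*(31 + 36*pi)/2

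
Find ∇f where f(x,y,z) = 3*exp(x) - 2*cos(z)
(3*exp(x), 0, 2*sin(z))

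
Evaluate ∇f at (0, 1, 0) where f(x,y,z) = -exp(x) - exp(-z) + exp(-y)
(-1, -exp(-1), 1)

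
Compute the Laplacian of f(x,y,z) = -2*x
0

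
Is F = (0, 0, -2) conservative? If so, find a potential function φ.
Yes, F is conservative. φ = -2*z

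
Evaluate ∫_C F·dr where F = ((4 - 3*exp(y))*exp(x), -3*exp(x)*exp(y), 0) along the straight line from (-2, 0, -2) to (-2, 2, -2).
-3 + 3*exp(-2)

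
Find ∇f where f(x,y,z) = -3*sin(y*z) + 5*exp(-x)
(-5*exp(-x), -3*z*cos(y*z), -3*y*cos(y*z))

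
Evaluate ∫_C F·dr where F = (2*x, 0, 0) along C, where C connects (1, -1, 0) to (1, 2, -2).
0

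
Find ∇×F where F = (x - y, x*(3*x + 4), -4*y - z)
(-4, 0, 6*x + 5)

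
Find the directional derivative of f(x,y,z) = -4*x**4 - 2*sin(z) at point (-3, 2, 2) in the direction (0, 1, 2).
-4*sqrt(5)*cos(2)/5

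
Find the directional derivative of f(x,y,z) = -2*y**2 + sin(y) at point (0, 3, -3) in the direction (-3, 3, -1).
3*sqrt(19)*(-12 + cos(3))/19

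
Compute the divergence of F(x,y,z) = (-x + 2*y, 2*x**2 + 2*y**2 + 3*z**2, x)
4*y - 1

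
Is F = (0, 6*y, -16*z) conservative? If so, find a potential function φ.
Yes, F is conservative. φ = 3*y**2 - 8*z**2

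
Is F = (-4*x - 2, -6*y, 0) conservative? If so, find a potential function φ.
Yes, F is conservative. φ = -2*x**2 - 2*x - 3*y**2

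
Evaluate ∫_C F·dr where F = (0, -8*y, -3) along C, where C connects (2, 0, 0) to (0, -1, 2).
-10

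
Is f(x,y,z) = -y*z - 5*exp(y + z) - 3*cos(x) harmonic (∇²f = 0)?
No, ∇²f = -10*exp(y + z) + 3*cos(x)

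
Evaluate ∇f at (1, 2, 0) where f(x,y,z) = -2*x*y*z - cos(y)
(0, sin(2), -4)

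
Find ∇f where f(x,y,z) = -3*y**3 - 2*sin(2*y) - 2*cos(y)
(0, -9*y**2 + 2*sin(y) - 4*cos(2*y), 0)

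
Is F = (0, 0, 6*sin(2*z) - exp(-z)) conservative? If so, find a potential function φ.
Yes, F is conservative. φ = -3*cos(2*z) + exp(-z)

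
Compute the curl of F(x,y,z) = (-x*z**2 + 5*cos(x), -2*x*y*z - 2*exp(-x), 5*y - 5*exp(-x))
(2*x*y + 5, -2*x*z - 5*exp(-x), -2*y*z + 2*exp(-x))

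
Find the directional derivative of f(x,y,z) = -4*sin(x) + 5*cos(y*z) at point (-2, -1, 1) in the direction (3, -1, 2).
-3*sqrt(14)*(4*cos(2) + 5*sin(1))/14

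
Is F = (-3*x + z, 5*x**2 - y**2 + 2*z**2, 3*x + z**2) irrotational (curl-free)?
No, ∇×F = (-4*z, -2, 10*x)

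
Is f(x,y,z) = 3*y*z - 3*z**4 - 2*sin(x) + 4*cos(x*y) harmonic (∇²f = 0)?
No, ∇²f = -4*x**2*cos(x*y) - 4*y**2*cos(x*y) - 36*z**2 + 2*sin(x)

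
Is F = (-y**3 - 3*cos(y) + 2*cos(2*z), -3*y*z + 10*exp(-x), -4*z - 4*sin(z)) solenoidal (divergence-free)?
No, ∇·F = -3*z - 4*cos(z) - 4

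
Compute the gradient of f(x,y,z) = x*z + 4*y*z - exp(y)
(z, 4*z - exp(y), x + 4*y)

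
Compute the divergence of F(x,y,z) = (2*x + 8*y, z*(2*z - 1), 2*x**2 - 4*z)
-2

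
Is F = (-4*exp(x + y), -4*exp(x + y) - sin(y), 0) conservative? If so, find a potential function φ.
Yes, F is conservative. φ = -4*exp(x + y) + cos(y)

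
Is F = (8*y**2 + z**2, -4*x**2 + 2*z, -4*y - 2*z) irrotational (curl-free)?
No, ∇×F = (-6, 2*z, -8*x - 16*y)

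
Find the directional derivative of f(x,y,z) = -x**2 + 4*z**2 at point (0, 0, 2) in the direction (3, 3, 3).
16*sqrt(3)/3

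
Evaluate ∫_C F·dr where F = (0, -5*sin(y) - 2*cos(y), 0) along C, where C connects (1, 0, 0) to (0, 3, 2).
-5 + 5*cos(3) - 2*sin(3)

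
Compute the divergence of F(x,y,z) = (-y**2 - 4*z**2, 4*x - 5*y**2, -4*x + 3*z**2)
-10*y + 6*z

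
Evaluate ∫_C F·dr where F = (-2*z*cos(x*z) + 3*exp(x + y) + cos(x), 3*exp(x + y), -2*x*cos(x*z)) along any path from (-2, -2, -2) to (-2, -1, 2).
4*sin(4) - 3*exp(-4) + 3*exp(-3)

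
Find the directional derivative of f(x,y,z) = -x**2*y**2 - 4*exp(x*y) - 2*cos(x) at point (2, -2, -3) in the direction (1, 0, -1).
sqrt(2)*((-8 + sin(2))*exp(4) + 4)*exp(-4)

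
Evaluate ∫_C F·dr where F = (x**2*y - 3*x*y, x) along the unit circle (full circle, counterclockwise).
3*pi/4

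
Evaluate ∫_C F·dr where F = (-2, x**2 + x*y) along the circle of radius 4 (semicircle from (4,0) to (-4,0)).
176/3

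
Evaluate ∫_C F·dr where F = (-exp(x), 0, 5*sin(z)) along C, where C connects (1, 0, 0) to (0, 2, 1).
-5*cos(1) + E + 4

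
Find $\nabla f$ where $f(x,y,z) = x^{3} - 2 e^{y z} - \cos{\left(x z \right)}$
(3*x**2 + z*sin(x*z), -2*z*exp(y*z), x*sin(x*z) - 2*y*exp(y*z))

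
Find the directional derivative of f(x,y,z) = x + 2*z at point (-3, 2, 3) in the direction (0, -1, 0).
0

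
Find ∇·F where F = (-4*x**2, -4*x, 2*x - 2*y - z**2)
-8*x - 2*z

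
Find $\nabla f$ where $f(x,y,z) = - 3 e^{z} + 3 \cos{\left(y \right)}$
(0, -3*sin(y), -3*exp(z))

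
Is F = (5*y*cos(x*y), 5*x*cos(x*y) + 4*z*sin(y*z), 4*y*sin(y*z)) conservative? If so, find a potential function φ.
Yes, F is conservative. φ = 5*sin(x*y) - 4*cos(y*z)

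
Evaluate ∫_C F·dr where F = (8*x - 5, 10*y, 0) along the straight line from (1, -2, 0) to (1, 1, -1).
-15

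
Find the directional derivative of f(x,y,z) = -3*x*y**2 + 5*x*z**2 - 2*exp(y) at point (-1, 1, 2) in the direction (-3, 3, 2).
sqrt(22)*(-73 - 6*E)/22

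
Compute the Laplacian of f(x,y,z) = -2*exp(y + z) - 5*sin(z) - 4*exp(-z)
-4*exp(y + z) + 5*sin(z) - 4*exp(-z)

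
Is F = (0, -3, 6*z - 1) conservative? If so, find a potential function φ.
Yes, F is conservative. φ = -3*y + 3*z**2 - z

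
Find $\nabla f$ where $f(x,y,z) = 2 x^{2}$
(4*x, 0, 0)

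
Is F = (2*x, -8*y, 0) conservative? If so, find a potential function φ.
Yes, F is conservative. φ = x**2 - 4*y**2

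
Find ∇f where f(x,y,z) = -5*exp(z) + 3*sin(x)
(3*cos(x), 0, -5*exp(z))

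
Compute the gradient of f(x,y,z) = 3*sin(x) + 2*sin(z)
(3*cos(x), 0, 2*cos(z))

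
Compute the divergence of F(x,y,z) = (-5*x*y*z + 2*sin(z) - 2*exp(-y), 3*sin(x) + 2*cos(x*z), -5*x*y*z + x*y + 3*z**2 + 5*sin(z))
-5*x*y - 5*y*z + 6*z + 5*cos(z)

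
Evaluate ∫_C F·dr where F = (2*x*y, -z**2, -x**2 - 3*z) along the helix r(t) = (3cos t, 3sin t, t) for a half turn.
3*pi*(1 - pi)/2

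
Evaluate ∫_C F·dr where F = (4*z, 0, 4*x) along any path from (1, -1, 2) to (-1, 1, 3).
-20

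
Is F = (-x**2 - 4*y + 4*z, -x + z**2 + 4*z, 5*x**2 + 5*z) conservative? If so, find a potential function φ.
No, ∇×F = (-2*z - 4, 4 - 10*x, 3) ≠ 0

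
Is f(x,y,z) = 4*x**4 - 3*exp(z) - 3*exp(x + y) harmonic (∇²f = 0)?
No, ∇²f = 48*x**2 - 3*exp(z) - 6*exp(x + y)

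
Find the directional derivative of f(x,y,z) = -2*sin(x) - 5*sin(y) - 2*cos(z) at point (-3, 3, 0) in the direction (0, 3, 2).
-15*sqrt(13)*cos(3)/13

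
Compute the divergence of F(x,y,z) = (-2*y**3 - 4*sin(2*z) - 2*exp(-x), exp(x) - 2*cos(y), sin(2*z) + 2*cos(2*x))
2*sin(y) + 2*cos(2*z) + 2*exp(-x)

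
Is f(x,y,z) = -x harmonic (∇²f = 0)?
Yes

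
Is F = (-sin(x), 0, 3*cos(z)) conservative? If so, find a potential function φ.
Yes, F is conservative. φ = 3*sin(z) + cos(x)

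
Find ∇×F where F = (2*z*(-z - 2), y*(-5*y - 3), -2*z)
(0, -4*z - 4, 0)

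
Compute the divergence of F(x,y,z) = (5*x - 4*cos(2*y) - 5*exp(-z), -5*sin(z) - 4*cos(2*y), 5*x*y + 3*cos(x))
8*sin(2*y) + 5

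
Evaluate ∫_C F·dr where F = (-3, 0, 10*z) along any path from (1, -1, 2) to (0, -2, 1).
-12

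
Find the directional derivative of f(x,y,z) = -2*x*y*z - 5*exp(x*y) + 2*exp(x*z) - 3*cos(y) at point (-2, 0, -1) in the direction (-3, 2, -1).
sqrt(14)*(6 + 5*exp(2))/7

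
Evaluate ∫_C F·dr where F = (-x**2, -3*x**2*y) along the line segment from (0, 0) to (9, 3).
-3159/4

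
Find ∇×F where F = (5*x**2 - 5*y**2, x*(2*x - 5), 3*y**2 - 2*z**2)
(6*y, 0, 4*x + 10*y - 5)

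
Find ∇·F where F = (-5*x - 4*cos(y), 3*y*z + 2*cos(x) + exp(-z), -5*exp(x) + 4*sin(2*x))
3*z - 5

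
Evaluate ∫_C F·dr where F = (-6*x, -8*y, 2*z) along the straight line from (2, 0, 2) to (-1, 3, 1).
-30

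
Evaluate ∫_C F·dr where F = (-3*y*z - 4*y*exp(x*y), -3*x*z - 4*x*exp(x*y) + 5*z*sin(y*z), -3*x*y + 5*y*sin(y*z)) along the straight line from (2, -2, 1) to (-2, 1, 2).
4*(1 - exp(2))*exp(-4)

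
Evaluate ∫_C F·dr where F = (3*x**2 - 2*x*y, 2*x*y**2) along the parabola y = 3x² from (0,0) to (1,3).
209/14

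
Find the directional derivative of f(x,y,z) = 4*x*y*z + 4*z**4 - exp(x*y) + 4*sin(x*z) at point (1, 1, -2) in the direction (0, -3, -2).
sqrt(13)*(-8*cos(2) + 3*E + 272)/13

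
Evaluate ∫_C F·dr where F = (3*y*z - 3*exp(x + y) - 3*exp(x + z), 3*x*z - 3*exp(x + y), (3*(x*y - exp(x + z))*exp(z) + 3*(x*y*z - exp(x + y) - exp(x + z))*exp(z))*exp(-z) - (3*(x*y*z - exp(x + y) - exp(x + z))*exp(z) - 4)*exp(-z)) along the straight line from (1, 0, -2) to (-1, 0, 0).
-4 - 3*exp(-1) + 3*E + 4*exp(2)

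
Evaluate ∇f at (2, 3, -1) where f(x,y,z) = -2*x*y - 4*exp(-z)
(-6, -4, 4*E)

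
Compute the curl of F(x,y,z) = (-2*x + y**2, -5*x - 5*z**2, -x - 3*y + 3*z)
(10*z - 3, 1, -2*y - 5)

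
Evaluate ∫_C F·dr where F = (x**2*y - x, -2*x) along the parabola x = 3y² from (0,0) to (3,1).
17/14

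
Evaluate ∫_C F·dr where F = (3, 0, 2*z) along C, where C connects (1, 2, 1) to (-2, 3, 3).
-1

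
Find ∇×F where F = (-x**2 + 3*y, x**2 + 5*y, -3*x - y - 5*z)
(-1, 3, 2*x - 3)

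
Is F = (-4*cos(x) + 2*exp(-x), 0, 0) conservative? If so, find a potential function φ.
Yes, F is conservative. φ = -4*sin(x) - 2*exp(-x)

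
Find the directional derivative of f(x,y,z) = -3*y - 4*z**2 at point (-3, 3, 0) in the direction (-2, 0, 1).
0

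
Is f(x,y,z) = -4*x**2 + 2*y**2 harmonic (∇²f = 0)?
No, ∇²f = -4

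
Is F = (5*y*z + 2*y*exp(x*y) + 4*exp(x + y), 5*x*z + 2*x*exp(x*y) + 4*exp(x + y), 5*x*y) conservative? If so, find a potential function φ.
Yes, F is conservative. φ = 5*x*y*z + 2*exp(x*y) + 4*exp(x + y)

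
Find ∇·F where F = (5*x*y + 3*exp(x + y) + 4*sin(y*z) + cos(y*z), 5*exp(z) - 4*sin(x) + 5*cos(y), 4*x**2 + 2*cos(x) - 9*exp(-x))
5*y + 3*exp(x + y) - 5*sin(y)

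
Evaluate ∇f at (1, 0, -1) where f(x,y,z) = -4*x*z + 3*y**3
(4, 0, -4)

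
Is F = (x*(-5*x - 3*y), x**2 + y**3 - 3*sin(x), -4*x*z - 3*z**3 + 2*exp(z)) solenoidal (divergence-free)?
No, ∇·F = -14*x + 3*y**2 - 3*y - 9*z**2 + 2*exp(z)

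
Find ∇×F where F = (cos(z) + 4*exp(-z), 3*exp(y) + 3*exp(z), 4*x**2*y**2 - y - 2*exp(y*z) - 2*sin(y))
(8*x**2*y - 2*z*exp(y*z) - 3*exp(z) - 2*cos(y) - 1, -8*x*y**2 - sin(z) - 4*exp(-z), 0)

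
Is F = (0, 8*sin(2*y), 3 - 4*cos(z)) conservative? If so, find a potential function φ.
Yes, F is conservative. φ = 3*z - 4*sin(z) - 4*cos(2*y)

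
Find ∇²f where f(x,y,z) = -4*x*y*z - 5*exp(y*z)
5*(-y**2 - z**2)*exp(y*z)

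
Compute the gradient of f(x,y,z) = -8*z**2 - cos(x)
(sin(x), 0, -16*z)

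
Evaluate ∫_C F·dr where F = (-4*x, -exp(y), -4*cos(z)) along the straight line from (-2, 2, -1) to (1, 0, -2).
-4*sin(1) + 4*sin(2) + 5 + exp(2)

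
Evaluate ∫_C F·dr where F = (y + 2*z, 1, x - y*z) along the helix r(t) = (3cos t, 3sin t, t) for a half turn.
-27*pi/2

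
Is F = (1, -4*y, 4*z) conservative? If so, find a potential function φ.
Yes, F is conservative. φ = x - 2*y**2 + 2*z**2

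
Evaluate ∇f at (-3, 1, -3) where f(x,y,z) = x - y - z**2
(1, -1, 6)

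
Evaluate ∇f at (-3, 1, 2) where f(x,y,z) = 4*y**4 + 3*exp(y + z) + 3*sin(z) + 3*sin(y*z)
(0, 6*cos(2) + 16 + 3*exp(3), 6*cos(2) + 3*exp(3))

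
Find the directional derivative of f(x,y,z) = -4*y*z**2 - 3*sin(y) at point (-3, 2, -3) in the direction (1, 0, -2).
-96*sqrt(5)/5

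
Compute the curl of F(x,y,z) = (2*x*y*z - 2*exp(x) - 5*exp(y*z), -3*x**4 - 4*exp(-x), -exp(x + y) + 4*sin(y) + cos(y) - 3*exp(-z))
(-exp(x + y) - sin(y) + 4*cos(y), 2*x*y - 5*y*exp(y*z) + exp(x + y), -12*x**3 - 2*x*z + 5*z*exp(y*z) + 4*exp(-x))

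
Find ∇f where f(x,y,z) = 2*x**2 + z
(4*x, 0, 1)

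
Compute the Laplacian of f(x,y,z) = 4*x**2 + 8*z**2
24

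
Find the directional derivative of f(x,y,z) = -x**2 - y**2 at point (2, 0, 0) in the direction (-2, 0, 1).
8*sqrt(5)/5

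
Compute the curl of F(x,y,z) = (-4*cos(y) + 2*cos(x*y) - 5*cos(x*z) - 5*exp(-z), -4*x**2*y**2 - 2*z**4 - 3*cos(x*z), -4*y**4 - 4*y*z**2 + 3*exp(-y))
(-3*x*sin(x*z) - 16*y**3 + 8*z**3 - 4*z**2 - 3*exp(-y), 5*x*sin(x*z) + 5*exp(-z), -8*x*y**2 + 2*x*sin(x*y) + 3*z*sin(x*z) - 4*sin(y))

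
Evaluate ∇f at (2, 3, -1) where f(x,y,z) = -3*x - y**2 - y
(-3, -7, 0)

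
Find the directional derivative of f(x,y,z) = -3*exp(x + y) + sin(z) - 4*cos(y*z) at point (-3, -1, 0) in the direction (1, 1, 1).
sqrt(3)*(-6 + exp(4))*exp(-4)/3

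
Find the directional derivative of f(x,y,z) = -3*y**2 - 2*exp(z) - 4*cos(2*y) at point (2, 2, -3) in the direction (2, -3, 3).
3*sqrt(22)*(-1 + 2*(3 - 2*sin(4))*exp(3))*exp(-3)/11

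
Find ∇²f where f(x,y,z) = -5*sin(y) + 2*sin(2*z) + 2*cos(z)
5*sin(y) - 8*sin(2*z) - 2*cos(z)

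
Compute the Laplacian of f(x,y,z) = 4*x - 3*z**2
-6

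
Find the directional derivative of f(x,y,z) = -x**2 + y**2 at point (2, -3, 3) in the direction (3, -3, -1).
6*sqrt(19)/19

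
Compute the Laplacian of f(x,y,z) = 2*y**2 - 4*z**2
-4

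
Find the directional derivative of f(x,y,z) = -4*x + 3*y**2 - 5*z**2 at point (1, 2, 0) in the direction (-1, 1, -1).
16*sqrt(3)/3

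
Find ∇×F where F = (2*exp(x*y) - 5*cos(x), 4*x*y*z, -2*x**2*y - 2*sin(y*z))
(-2*x**2 - 4*x*y - 2*z*cos(y*z), 4*x*y, -2*x*exp(x*y) + 4*y*z)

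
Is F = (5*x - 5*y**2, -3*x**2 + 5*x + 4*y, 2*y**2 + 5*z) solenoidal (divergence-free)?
No, ∇·F = 14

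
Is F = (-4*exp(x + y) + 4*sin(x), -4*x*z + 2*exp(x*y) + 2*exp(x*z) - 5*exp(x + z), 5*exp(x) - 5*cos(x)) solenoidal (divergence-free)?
No, ∇·F = 2*x*exp(x*y) - 4*exp(x + y) + 4*cos(x)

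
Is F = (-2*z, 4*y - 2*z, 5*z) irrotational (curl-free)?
No, ∇×F = (2, -2, 0)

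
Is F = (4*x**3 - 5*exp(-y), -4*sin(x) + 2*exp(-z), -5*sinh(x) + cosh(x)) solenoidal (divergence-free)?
No, ∇·F = 12*x**2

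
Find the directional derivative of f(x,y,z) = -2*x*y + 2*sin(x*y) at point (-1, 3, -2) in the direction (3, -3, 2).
12*sqrt(22)*(-1 + cos(3))/11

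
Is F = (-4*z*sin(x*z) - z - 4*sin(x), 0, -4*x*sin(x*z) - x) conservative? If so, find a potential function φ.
Yes, F is conservative. φ = -x*z + 4*cos(x) + 4*cos(x*z)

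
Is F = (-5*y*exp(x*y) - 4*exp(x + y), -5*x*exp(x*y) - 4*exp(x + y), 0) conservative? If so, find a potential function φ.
Yes, F is conservative. φ = -5*exp(x*y) - 4*exp(x + y)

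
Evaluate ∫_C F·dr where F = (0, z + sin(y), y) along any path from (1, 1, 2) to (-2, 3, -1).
-5 + cos(1) - cos(3)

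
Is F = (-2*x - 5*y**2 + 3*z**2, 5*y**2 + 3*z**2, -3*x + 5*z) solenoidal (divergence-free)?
No, ∇·F = 10*y + 3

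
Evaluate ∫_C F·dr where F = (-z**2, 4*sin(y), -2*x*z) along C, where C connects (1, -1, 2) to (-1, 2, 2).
-4*cos(2) + 4*cos(1) + 8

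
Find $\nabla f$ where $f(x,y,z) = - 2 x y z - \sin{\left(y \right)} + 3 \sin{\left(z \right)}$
(-2*y*z, -2*x*z - cos(y), -2*x*y + 3*cos(z))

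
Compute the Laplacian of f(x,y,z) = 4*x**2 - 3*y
8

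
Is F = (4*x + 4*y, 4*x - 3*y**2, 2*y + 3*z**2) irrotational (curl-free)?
No, ∇×F = (2, 0, 0)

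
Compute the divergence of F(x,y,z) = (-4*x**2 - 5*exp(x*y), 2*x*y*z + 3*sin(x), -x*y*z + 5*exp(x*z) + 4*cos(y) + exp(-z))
-x*y + 2*x*z + 5*x*exp(x*z) - 8*x - 5*y*exp(x*y) - exp(-z)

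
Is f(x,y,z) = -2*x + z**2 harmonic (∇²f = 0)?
No, ∇²f = 2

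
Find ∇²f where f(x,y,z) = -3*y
0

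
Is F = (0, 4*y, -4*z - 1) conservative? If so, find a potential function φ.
Yes, F is conservative. φ = 2*y**2 - 2*z**2 - z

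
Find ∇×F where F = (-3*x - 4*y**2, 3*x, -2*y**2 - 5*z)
(-4*y, 0, 8*y + 3)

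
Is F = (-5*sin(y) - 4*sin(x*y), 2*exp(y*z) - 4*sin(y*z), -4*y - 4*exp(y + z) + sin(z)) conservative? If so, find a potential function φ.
No, ∇×F = (-2*y*exp(y*z) + 4*y*cos(y*z) - 4*exp(y + z) - 4, 0, 4*x*cos(x*y) + 5*cos(y)) ≠ 0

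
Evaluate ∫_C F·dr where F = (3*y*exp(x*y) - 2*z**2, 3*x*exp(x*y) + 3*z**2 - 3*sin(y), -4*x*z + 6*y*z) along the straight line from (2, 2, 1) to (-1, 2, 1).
-3*exp(4) + 3*exp(-2) + 6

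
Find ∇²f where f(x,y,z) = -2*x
0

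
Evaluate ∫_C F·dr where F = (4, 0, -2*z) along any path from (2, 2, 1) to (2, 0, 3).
-8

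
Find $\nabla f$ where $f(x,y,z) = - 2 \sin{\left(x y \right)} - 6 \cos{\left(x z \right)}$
(-2*y*cos(x*y) + 6*z*sin(x*z), -2*x*cos(x*y), 6*x*sin(x*z))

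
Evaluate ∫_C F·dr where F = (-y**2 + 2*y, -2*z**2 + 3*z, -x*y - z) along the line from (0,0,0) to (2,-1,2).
-11/3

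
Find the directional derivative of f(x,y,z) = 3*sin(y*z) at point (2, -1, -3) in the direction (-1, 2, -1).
-5*sqrt(6)*cos(3)/2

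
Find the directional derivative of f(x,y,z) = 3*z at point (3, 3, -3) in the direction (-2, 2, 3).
9*sqrt(17)/17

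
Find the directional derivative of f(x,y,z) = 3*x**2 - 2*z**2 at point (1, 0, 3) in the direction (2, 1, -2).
12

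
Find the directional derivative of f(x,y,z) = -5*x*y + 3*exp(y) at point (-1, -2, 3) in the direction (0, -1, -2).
sqrt(5)*(-exp(2) - 3/5)*exp(-2)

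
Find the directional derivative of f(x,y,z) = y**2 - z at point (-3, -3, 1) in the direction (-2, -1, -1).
7*sqrt(6)/6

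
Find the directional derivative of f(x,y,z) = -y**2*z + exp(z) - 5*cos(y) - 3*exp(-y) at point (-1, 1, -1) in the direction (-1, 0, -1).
-sqrt(2)*(1 - E)*exp(-1)/2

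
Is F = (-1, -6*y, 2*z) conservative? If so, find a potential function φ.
Yes, F is conservative. φ = -x - 3*y**2 + z**2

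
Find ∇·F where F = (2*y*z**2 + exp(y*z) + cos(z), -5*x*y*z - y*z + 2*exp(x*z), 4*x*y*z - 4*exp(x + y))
4*x*y - 5*x*z - z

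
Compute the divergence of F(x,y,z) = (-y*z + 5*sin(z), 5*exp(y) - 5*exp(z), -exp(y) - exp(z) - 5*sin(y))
5*exp(y) - exp(z)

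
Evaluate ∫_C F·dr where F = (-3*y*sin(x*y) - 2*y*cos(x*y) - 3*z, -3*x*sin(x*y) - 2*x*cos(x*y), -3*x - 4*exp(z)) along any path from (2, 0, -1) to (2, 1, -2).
-2*sin(2) + 3*cos(2) - 4*exp(-2) + 4*exp(-1) + 3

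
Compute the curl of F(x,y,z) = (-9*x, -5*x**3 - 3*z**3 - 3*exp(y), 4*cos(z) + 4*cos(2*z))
(9*z**2, 0, -15*x**2)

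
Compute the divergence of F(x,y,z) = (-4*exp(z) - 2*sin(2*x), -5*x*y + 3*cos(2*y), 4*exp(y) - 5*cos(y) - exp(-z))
-5*x - 6*sin(2*y) - 4*cos(2*x) + exp(-z)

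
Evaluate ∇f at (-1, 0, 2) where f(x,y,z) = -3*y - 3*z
(0, -3, -3)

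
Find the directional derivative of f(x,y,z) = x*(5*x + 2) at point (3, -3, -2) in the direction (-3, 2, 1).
-48*sqrt(14)/7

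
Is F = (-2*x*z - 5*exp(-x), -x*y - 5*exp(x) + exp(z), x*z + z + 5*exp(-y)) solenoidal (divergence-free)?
No, ∇·F = -2*z + 1 + 5*exp(-x)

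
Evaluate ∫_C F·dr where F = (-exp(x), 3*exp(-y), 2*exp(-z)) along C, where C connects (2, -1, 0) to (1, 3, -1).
-3*exp(-3) + 2 + exp(2)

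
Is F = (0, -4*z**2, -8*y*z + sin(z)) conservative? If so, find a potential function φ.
Yes, F is conservative. φ = -4*y*z**2 - cos(z)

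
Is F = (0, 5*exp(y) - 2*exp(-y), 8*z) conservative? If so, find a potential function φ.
Yes, F is conservative. φ = 4*z**2 + 5*exp(y) + 2*exp(-y)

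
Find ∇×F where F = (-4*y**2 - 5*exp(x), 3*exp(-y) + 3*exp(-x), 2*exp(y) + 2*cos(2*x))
(2*exp(y), 4*sin(2*x), 8*y - 3*exp(-x))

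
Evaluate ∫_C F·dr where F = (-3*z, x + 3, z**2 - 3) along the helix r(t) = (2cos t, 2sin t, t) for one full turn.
-14*pi + 8*pi**3/3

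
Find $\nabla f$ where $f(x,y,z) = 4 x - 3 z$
(4, 0, -3)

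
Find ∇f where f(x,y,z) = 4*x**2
(8*x, 0, 0)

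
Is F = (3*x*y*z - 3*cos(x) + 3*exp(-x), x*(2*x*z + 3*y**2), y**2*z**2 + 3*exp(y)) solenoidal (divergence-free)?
No, ∇·F = 6*x*y + 2*y**2*z + 3*y*z + 3*sin(x) - 3*exp(-x)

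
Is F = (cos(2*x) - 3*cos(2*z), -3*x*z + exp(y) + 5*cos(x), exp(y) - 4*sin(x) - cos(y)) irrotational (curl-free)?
No, ∇×F = (3*x + exp(y) + sin(y), 6*sin(2*z) + 4*cos(x), -3*z - 5*sin(x))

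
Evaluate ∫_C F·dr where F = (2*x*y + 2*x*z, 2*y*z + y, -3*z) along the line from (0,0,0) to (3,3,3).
45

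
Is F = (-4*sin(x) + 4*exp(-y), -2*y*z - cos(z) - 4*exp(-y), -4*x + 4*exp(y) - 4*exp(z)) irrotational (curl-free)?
No, ∇×F = (2*y + 4*exp(y) - sin(z), 4, 4*exp(-y))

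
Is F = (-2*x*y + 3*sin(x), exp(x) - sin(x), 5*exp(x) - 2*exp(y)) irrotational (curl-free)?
No, ∇×F = (-2*exp(y), -5*exp(x), 2*x + exp(x) - cos(x))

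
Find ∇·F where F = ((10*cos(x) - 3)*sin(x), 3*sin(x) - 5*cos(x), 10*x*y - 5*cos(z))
5*sin(z) - 3*cos(x) + 10*cos(2*x)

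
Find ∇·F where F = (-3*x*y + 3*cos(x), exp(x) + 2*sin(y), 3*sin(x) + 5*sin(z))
-3*y - 3*sin(x) + 2*cos(y) + 5*cos(z)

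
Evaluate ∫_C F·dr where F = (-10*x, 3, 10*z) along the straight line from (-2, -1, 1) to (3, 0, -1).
-22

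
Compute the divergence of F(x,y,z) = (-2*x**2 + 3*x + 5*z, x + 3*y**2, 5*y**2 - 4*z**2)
-4*x + 6*y - 8*z + 3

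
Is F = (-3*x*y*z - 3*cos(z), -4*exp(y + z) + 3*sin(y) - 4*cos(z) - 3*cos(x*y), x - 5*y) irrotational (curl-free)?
No, ∇×F = (4*exp(y + z) - 4*sin(z) - 5, -3*x*y + 3*sin(z) - 1, 3*x*z + 3*y*sin(x*y))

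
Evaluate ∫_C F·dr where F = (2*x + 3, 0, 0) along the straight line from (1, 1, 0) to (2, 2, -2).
6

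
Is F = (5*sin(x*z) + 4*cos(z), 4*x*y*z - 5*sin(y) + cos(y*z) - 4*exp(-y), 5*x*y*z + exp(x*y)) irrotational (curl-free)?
No, ∇×F = (-4*x*y + 5*x*z + x*exp(x*y) + y*sin(y*z), 5*x*cos(x*z) - 5*y*z - y*exp(x*y) - 4*sin(z), 4*y*z)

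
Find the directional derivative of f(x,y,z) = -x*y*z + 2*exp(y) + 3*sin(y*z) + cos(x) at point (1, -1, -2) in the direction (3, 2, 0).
sqrt(13)*(-3*E*sin(1) - 2*E + 4 - 12*E*cos(2))*exp(-1)/13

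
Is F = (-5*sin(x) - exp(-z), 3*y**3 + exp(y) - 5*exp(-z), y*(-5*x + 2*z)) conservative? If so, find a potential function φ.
No, ∇×F = (-5*x + 2*z - 5*exp(-z), 5*y + exp(-z), 0) ≠ 0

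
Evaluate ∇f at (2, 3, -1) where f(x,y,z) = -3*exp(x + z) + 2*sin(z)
(-3*E, 0, -3*E + 2*cos(1))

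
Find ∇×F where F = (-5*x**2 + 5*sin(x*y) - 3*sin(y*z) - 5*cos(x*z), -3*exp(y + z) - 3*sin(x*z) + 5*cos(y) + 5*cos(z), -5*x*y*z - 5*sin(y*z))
(-5*x*z + 3*x*cos(x*z) - 5*z*cos(y*z) + 3*exp(y + z) + 5*sin(z), 5*x*sin(x*z) + 5*y*z - 3*y*cos(y*z), -5*x*cos(x*y) - 3*z*cos(x*z) + 3*z*cos(y*z))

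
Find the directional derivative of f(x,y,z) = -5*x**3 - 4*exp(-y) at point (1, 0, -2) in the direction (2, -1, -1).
-17*sqrt(6)/3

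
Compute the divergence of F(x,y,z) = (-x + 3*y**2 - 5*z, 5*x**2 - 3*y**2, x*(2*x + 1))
-6*y - 1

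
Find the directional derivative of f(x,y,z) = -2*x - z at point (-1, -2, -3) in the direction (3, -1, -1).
-5*sqrt(11)/11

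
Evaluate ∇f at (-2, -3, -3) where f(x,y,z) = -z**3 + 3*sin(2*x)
(6*cos(4), 0, -27)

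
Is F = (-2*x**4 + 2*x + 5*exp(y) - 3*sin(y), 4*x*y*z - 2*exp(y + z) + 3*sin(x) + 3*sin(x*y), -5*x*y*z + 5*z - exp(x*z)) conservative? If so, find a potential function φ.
No, ∇×F = (-4*x*y - 5*x*z + 2*exp(y + z), z*(5*y + exp(x*z)), 4*y*z + 3*y*cos(x*y) - 5*exp(y) + 3*cos(x) + 3*cos(y)) ≠ 0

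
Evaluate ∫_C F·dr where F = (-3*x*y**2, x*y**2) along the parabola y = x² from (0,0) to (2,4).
32/7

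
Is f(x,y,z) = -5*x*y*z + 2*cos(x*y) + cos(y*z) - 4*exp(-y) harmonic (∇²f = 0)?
No, ∇²f = -2*x**2*cos(x*y) - 2*y**2*cos(x*y) - y**2*cos(y*z) - z**2*cos(y*z) - 4*exp(-y)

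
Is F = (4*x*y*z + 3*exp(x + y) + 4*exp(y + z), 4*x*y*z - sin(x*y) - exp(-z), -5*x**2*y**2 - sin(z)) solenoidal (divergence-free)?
No, ∇·F = 4*x*z - x*cos(x*y) + 4*y*z + 3*exp(x + y) - cos(z)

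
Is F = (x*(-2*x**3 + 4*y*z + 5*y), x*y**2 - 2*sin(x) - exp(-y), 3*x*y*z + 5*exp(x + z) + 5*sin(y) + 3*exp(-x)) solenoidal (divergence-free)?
No, ∇·F = -8*x**3 + 5*x*y + 4*y*z + 5*y + 5*exp(x + z) + exp(-y)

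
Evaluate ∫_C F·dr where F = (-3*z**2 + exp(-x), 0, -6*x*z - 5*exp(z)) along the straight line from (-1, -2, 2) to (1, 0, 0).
-17 - exp(-1) + E + 5*exp(2)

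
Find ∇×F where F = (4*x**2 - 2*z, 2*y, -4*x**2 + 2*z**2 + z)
(0, 8*x - 2, 0)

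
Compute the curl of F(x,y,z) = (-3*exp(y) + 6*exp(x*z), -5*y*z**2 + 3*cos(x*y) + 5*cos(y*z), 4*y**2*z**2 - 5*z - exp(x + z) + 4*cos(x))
(y*(8*z**2 + 10*z + 5*sin(y*z)), 6*x*exp(x*z) + exp(x + z) + 4*sin(x), -3*y*sin(x*y) + 3*exp(y))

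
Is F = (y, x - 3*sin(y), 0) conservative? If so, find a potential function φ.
Yes, F is conservative. φ = x*y + 3*cos(y)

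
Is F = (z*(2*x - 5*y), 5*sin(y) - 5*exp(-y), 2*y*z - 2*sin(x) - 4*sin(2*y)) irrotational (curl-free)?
No, ∇×F = (2*z - 8*cos(2*y), 2*x - 5*y + 2*cos(x), 5*z)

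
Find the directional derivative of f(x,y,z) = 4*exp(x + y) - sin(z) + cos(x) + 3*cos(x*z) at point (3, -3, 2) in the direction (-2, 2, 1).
sin(6) + 2*sin(3)/3 - cos(2)/3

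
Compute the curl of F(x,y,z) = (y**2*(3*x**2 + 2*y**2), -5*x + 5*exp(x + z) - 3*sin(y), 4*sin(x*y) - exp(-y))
(4*x*cos(x*y) - 5*exp(x + z) + exp(-y), -4*y*cos(x*y), -6*x**2*y - 8*y**3 + 5*exp(x + z) - 5)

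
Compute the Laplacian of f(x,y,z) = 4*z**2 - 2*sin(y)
2*sin(y) + 8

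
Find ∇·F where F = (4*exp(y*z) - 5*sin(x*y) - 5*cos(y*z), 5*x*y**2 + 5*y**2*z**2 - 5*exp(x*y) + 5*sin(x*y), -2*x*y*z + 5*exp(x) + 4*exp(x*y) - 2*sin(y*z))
8*x*y - 5*x*exp(x*y) + 5*x*cos(x*y) + 10*y*z**2 - 5*y*cos(x*y) - 2*y*cos(y*z)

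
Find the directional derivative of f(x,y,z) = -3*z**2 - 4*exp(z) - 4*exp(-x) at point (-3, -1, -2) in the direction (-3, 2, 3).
6*sqrt(22)*(-exp(5) - 1 + 3*exp(2))*exp(-2)/11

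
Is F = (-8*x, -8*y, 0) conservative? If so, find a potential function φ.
Yes, F is conservative. φ = -4*x**2 - 4*y**2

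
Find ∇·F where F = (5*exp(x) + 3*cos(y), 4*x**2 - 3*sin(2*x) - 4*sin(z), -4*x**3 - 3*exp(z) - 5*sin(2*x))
5*exp(x) - 3*exp(z)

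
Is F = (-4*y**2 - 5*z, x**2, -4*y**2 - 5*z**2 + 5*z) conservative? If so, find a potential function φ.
No, ∇×F = (-8*y, -5, 2*x + 8*y) ≠ 0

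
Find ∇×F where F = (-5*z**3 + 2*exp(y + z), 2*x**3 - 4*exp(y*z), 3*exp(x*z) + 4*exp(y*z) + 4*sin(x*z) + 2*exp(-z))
(4*(y + z)*exp(y*z), -15*z**2 - 3*z*exp(x*z) - 4*z*cos(x*z) + 2*exp(y + z), 6*x**2 - 2*exp(y + z))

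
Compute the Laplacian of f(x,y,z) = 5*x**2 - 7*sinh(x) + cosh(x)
-7*sinh(x) + cosh(x) + 10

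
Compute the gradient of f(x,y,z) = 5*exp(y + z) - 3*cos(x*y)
(3*y*sin(x*y), 3*x*sin(x*y) + 5*exp(y + z), 5*exp(y + z))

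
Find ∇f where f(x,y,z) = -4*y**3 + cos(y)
(0, -12*y**2 - sin(y), 0)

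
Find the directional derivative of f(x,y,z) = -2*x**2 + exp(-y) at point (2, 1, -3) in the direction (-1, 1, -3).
sqrt(11)*(-1 + 8*E)*exp(-1)/11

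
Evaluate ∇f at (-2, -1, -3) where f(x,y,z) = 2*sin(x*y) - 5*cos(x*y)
(-5*sin(2) - 2*cos(2), -10*sin(2) - 4*cos(2), 0)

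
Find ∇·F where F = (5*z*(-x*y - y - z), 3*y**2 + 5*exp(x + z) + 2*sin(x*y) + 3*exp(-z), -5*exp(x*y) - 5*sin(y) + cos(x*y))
2*x*cos(x*y) - 5*y*z + 6*y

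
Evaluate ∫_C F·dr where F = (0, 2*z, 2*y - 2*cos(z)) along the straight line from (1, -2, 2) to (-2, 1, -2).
4*sin(2) + 4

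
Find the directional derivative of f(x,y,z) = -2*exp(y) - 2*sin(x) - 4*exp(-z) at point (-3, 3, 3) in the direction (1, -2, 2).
2*(4 - exp(3)*cos(3) + 2*exp(6))*exp(-3)/3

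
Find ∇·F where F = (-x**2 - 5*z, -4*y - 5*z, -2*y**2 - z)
-2*x - 5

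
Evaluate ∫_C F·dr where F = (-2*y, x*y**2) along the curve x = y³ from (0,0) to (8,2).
-40/3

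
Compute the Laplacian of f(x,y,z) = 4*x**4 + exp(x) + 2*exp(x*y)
2*x**2*exp(x*y) + 48*x**2 + 2*y**2*exp(x*y) + exp(x)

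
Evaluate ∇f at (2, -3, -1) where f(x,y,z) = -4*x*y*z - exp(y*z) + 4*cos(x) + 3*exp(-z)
(-12 - 4*sin(2), 8 + exp(3), -3*E + 24 + 3*exp(3))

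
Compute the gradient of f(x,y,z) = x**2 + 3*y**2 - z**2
(2*x, 6*y, -2*z)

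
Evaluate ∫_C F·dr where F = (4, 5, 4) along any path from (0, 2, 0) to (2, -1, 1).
-3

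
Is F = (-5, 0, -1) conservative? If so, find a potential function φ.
Yes, F is conservative. φ = -5*x - z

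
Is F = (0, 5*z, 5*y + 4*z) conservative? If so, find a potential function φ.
Yes, F is conservative. φ = z*(5*y + 2*z)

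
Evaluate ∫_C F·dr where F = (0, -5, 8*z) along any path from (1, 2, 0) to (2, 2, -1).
4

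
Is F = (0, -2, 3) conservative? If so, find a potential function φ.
Yes, F is conservative. φ = -2*y + 3*z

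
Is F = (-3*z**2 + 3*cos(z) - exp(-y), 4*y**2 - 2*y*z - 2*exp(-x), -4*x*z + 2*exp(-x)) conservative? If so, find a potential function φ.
No, ∇×F = (2*y, -2*z - 3*sin(z) + 2*exp(-x), -exp(-y) + 2*exp(-x)) ≠ 0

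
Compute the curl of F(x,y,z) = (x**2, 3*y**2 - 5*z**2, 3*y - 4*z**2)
(10*z + 3, 0, 0)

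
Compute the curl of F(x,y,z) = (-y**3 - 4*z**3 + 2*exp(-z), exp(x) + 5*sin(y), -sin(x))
(0, -12*z**2 + cos(x) - 2*exp(-z), 3*y**2 + exp(x))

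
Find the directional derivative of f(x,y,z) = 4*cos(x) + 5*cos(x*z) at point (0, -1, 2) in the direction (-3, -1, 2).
0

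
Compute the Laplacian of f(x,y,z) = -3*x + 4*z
0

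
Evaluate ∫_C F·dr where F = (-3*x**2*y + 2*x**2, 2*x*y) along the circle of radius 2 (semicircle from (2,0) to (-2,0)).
6*pi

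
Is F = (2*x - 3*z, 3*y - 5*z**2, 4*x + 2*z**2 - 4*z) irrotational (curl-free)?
No, ∇×F = (10*z, -7, 0)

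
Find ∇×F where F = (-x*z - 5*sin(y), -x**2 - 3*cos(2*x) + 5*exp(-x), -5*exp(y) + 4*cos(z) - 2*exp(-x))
(-5*exp(y), -x - 2*exp(-x), -2*x + 6*sin(2*x) + 5*cos(y) - 5*exp(-x))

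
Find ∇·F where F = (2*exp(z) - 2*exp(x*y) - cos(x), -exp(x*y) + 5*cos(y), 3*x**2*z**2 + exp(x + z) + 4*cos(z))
6*x**2*z - x*exp(x*y) - 2*y*exp(x*y) + exp(x + z) + sin(x) - 5*sin(y) - 4*sin(z)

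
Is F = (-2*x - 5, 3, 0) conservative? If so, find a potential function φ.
Yes, F is conservative. φ = -x**2 - 5*x + 3*y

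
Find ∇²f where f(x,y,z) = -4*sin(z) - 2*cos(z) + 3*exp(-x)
4*sin(z) + 2*cos(z) + 3*exp(-x)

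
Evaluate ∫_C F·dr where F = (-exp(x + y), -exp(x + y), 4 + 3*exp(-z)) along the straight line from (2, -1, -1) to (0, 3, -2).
-3*exp(2) - exp(3) - 4 + 4*E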